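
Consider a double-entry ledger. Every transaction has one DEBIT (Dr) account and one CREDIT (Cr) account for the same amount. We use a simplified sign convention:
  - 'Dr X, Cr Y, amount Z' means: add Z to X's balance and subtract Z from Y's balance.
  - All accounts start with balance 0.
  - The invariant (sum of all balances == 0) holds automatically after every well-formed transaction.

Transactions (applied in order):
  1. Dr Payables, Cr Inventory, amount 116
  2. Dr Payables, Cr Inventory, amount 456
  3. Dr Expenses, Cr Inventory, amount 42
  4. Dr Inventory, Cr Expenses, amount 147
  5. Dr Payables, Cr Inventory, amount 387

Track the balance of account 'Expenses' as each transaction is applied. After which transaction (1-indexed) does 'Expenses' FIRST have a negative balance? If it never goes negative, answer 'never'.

After txn 1: Expenses=0
After txn 2: Expenses=0
After txn 3: Expenses=42
After txn 4: Expenses=-105

Answer: 4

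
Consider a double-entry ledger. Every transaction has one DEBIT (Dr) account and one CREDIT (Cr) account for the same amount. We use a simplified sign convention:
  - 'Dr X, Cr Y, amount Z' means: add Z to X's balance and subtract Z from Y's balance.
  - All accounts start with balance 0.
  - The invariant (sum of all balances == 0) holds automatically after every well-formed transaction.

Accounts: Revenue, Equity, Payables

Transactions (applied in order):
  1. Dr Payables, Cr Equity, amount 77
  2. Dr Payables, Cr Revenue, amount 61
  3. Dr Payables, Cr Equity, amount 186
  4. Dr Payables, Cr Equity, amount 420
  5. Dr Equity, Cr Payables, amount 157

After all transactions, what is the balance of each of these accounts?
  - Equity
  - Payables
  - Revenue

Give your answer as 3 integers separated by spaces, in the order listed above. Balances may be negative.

Answer: -526 587 -61

Derivation:
After txn 1 (Dr Payables, Cr Equity, amount 77): Equity=-77 Payables=77
After txn 2 (Dr Payables, Cr Revenue, amount 61): Equity=-77 Payables=138 Revenue=-61
After txn 3 (Dr Payables, Cr Equity, amount 186): Equity=-263 Payables=324 Revenue=-61
After txn 4 (Dr Payables, Cr Equity, amount 420): Equity=-683 Payables=744 Revenue=-61
After txn 5 (Dr Equity, Cr Payables, amount 157): Equity=-526 Payables=587 Revenue=-61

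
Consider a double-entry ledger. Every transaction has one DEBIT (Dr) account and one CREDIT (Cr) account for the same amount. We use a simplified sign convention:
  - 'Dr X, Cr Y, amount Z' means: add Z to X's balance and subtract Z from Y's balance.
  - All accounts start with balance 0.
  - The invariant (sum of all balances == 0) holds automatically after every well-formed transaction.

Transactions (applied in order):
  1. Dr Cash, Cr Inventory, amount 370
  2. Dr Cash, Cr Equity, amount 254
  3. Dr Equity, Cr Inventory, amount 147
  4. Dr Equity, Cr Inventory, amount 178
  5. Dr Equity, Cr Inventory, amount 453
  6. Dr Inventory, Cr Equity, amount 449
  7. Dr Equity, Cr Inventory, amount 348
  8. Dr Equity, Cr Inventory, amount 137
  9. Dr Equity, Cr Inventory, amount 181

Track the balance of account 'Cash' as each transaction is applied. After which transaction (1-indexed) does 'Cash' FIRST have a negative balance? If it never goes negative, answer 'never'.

Answer: never

Derivation:
After txn 1: Cash=370
After txn 2: Cash=624
After txn 3: Cash=624
After txn 4: Cash=624
After txn 5: Cash=624
After txn 6: Cash=624
After txn 7: Cash=624
After txn 8: Cash=624
After txn 9: Cash=624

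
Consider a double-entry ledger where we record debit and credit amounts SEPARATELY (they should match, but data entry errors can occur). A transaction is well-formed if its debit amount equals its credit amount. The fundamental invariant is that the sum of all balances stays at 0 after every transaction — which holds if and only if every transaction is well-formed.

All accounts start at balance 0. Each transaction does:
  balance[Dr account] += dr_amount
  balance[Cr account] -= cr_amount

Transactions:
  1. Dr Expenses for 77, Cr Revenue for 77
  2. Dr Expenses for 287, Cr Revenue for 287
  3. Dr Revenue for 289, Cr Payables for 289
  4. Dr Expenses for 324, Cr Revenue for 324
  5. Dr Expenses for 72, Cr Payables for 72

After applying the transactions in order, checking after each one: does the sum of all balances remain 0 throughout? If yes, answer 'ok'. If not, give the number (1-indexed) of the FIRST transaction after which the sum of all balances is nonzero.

After txn 1: dr=77 cr=77 sum_balances=0
After txn 2: dr=287 cr=287 sum_balances=0
After txn 3: dr=289 cr=289 sum_balances=0
After txn 4: dr=324 cr=324 sum_balances=0
After txn 5: dr=72 cr=72 sum_balances=0

Answer: ok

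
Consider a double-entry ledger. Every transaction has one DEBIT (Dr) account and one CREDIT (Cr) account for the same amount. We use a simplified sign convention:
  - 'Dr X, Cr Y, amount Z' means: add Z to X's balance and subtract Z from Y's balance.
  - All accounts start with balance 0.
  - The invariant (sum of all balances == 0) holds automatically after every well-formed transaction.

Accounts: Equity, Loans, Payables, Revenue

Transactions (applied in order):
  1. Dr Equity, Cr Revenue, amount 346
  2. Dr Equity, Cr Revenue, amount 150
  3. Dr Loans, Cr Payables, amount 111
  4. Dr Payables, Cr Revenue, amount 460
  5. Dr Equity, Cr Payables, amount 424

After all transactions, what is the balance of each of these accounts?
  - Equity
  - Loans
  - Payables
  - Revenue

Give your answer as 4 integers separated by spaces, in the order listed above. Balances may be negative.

Answer: 920 111 -75 -956

Derivation:
After txn 1 (Dr Equity, Cr Revenue, amount 346): Equity=346 Revenue=-346
After txn 2 (Dr Equity, Cr Revenue, amount 150): Equity=496 Revenue=-496
After txn 3 (Dr Loans, Cr Payables, amount 111): Equity=496 Loans=111 Payables=-111 Revenue=-496
After txn 4 (Dr Payables, Cr Revenue, amount 460): Equity=496 Loans=111 Payables=349 Revenue=-956
After txn 5 (Dr Equity, Cr Payables, amount 424): Equity=920 Loans=111 Payables=-75 Revenue=-956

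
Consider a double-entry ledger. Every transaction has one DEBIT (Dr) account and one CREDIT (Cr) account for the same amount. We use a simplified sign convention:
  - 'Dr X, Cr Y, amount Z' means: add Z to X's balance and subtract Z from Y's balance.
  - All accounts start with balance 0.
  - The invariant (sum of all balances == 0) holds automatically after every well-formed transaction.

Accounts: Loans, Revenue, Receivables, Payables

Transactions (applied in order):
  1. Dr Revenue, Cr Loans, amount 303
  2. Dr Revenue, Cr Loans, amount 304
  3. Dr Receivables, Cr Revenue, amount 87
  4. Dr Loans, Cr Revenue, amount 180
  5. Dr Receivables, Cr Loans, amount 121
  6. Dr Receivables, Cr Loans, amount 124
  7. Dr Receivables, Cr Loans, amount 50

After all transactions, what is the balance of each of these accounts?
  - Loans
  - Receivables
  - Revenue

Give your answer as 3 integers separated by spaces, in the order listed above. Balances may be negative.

After txn 1 (Dr Revenue, Cr Loans, amount 303): Loans=-303 Revenue=303
After txn 2 (Dr Revenue, Cr Loans, amount 304): Loans=-607 Revenue=607
After txn 3 (Dr Receivables, Cr Revenue, amount 87): Loans=-607 Receivables=87 Revenue=520
After txn 4 (Dr Loans, Cr Revenue, amount 180): Loans=-427 Receivables=87 Revenue=340
After txn 5 (Dr Receivables, Cr Loans, amount 121): Loans=-548 Receivables=208 Revenue=340
After txn 6 (Dr Receivables, Cr Loans, amount 124): Loans=-672 Receivables=332 Revenue=340
After txn 7 (Dr Receivables, Cr Loans, amount 50): Loans=-722 Receivables=382 Revenue=340

Answer: -722 382 340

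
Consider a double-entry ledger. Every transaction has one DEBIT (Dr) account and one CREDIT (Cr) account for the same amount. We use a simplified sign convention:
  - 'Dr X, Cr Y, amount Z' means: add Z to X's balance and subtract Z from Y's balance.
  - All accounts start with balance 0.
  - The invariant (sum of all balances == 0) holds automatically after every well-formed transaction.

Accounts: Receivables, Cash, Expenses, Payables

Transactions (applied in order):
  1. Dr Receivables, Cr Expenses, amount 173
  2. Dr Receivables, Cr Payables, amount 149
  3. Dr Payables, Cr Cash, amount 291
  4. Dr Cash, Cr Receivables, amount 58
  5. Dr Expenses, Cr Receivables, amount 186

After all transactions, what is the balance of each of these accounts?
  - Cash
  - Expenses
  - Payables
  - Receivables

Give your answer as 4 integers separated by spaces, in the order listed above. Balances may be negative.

Answer: -233 13 142 78

Derivation:
After txn 1 (Dr Receivables, Cr Expenses, amount 173): Expenses=-173 Receivables=173
After txn 2 (Dr Receivables, Cr Payables, amount 149): Expenses=-173 Payables=-149 Receivables=322
After txn 3 (Dr Payables, Cr Cash, amount 291): Cash=-291 Expenses=-173 Payables=142 Receivables=322
After txn 4 (Dr Cash, Cr Receivables, amount 58): Cash=-233 Expenses=-173 Payables=142 Receivables=264
After txn 5 (Dr Expenses, Cr Receivables, amount 186): Cash=-233 Expenses=13 Payables=142 Receivables=78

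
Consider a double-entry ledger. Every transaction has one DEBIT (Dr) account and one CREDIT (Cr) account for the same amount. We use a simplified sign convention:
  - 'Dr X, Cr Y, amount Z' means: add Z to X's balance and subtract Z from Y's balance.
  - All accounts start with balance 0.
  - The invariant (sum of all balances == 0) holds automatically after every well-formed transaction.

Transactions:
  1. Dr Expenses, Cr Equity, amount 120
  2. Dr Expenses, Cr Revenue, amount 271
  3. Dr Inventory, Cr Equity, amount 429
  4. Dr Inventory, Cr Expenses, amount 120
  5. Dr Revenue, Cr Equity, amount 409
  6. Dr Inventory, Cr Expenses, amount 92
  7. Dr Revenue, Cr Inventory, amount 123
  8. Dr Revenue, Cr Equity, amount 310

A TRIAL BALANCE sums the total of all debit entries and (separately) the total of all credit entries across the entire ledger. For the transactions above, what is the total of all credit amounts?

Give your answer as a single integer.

Txn 1: credit+=120
Txn 2: credit+=271
Txn 3: credit+=429
Txn 4: credit+=120
Txn 5: credit+=409
Txn 6: credit+=92
Txn 7: credit+=123
Txn 8: credit+=310
Total credits = 1874

Answer: 1874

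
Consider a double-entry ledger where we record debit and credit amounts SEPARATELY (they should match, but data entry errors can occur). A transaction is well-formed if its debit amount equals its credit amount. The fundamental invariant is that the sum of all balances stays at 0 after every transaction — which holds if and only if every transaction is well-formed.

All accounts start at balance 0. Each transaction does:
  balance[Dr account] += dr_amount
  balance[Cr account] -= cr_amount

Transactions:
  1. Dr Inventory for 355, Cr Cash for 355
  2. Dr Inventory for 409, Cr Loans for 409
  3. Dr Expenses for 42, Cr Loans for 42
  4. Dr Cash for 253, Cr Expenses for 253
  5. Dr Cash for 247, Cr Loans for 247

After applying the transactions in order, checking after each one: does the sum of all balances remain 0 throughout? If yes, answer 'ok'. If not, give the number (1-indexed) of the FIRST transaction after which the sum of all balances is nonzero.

After txn 1: dr=355 cr=355 sum_balances=0
After txn 2: dr=409 cr=409 sum_balances=0
After txn 3: dr=42 cr=42 sum_balances=0
After txn 4: dr=253 cr=253 sum_balances=0
After txn 5: dr=247 cr=247 sum_balances=0

Answer: ok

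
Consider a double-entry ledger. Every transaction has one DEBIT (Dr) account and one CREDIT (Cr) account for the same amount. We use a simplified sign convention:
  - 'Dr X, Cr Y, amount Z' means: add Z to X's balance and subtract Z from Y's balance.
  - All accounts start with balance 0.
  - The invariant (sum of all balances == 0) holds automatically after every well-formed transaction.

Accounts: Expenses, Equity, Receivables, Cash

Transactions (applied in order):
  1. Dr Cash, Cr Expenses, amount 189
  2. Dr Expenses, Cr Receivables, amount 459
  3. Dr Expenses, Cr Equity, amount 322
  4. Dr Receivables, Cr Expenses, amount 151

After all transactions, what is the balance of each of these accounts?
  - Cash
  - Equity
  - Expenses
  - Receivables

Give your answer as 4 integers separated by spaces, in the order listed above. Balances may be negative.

Answer: 189 -322 441 -308

Derivation:
After txn 1 (Dr Cash, Cr Expenses, amount 189): Cash=189 Expenses=-189
After txn 2 (Dr Expenses, Cr Receivables, amount 459): Cash=189 Expenses=270 Receivables=-459
After txn 3 (Dr Expenses, Cr Equity, amount 322): Cash=189 Equity=-322 Expenses=592 Receivables=-459
After txn 4 (Dr Receivables, Cr Expenses, amount 151): Cash=189 Equity=-322 Expenses=441 Receivables=-308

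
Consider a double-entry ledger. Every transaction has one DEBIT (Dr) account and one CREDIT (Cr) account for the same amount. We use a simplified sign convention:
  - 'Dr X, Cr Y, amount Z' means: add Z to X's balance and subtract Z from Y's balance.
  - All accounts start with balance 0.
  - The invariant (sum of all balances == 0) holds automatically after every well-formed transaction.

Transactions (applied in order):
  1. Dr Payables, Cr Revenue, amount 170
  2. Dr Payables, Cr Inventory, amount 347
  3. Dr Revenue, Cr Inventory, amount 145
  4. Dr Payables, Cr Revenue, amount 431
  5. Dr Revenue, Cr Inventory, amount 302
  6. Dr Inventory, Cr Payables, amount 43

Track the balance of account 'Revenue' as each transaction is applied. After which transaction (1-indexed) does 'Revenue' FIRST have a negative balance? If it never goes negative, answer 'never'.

Answer: 1

Derivation:
After txn 1: Revenue=-170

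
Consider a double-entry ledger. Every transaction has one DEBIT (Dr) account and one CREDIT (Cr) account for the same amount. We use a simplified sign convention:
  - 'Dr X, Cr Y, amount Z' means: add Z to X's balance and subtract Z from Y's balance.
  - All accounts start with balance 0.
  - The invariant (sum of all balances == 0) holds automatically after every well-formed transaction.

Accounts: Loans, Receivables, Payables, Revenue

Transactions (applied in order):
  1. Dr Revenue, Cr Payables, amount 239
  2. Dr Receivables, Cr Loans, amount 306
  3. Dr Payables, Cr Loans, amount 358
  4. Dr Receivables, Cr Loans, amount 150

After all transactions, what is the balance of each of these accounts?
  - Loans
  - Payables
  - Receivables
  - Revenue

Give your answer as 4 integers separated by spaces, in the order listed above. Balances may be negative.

After txn 1 (Dr Revenue, Cr Payables, amount 239): Payables=-239 Revenue=239
After txn 2 (Dr Receivables, Cr Loans, amount 306): Loans=-306 Payables=-239 Receivables=306 Revenue=239
After txn 3 (Dr Payables, Cr Loans, amount 358): Loans=-664 Payables=119 Receivables=306 Revenue=239
After txn 4 (Dr Receivables, Cr Loans, amount 150): Loans=-814 Payables=119 Receivables=456 Revenue=239

Answer: -814 119 456 239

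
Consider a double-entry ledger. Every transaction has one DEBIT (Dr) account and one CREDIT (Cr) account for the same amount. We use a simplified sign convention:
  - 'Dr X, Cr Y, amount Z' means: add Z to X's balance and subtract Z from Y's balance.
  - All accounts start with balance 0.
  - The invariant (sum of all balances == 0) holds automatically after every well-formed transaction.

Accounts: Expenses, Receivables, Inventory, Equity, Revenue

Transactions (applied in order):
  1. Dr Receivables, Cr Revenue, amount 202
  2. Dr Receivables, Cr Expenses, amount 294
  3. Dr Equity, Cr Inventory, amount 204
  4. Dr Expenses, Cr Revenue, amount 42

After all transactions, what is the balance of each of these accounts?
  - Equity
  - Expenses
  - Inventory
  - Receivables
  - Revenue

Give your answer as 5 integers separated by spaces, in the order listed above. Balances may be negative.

After txn 1 (Dr Receivables, Cr Revenue, amount 202): Receivables=202 Revenue=-202
After txn 2 (Dr Receivables, Cr Expenses, amount 294): Expenses=-294 Receivables=496 Revenue=-202
After txn 3 (Dr Equity, Cr Inventory, amount 204): Equity=204 Expenses=-294 Inventory=-204 Receivables=496 Revenue=-202
After txn 4 (Dr Expenses, Cr Revenue, amount 42): Equity=204 Expenses=-252 Inventory=-204 Receivables=496 Revenue=-244

Answer: 204 -252 -204 496 -244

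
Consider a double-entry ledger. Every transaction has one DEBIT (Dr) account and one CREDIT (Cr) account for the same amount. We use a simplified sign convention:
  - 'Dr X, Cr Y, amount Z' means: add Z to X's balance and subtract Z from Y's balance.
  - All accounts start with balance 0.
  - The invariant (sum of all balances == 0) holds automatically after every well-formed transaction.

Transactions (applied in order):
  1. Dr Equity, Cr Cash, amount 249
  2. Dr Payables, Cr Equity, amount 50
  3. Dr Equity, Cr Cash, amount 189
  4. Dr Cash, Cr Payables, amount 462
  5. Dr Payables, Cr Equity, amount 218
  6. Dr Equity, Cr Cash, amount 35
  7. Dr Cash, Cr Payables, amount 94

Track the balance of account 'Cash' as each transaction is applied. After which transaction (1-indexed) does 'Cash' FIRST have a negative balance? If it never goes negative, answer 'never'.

Answer: 1

Derivation:
After txn 1: Cash=-249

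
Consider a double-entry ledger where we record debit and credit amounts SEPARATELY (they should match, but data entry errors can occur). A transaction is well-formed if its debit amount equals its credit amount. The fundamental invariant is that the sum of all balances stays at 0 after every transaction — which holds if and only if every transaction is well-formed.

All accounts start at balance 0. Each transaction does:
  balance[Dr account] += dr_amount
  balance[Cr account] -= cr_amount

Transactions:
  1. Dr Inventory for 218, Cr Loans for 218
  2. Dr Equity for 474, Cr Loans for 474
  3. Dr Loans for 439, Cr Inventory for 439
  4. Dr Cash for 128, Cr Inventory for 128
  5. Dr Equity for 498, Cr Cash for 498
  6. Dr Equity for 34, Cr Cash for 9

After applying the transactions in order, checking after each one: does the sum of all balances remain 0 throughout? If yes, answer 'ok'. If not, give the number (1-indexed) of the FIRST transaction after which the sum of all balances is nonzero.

After txn 1: dr=218 cr=218 sum_balances=0
After txn 2: dr=474 cr=474 sum_balances=0
After txn 3: dr=439 cr=439 sum_balances=0
After txn 4: dr=128 cr=128 sum_balances=0
After txn 5: dr=498 cr=498 sum_balances=0
After txn 6: dr=34 cr=9 sum_balances=25

Answer: 6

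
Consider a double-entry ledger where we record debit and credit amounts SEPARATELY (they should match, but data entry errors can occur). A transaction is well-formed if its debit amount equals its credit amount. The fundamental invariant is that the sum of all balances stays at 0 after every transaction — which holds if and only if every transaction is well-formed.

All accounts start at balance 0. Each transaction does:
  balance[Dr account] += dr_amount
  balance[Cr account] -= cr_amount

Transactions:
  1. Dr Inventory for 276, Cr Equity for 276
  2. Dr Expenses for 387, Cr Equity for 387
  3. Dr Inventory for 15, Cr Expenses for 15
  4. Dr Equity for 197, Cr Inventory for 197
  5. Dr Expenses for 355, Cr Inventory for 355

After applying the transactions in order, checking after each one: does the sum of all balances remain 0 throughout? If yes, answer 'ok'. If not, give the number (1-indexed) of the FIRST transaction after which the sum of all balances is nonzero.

Answer: ok

Derivation:
After txn 1: dr=276 cr=276 sum_balances=0
After txn 2: dr=387 cr=387 sum_balances=0
After txn 3: dr=15 cr=15 sum_balances=0
After txn 4: dr=197 cr=197 sum_balances=0
After txn 5: dr=355 cr=355 sum_balances=0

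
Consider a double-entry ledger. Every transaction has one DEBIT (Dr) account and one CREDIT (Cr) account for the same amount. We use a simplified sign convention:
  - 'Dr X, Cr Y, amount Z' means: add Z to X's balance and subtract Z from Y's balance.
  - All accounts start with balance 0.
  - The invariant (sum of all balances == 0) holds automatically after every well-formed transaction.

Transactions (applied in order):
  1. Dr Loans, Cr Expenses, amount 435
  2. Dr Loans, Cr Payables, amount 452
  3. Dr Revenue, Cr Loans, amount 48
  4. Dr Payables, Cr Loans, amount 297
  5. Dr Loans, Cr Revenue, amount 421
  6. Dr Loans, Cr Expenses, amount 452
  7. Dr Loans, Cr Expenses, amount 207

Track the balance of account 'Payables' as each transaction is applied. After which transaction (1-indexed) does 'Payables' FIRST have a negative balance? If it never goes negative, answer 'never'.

After txn 1: Payables=0
After txn 2: Payables=-452

Answer: 2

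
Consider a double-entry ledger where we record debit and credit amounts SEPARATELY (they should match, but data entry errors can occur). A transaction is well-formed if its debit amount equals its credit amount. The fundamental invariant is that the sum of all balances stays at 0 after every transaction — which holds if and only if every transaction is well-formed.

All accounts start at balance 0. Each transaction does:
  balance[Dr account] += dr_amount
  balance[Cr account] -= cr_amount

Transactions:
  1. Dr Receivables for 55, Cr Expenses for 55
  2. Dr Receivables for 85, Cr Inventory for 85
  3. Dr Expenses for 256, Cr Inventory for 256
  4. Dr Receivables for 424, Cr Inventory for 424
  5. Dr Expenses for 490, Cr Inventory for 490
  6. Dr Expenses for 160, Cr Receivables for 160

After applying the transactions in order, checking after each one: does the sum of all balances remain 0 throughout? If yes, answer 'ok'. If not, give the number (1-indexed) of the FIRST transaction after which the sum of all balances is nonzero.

Answer: ok

Derivation:
After txn 1: dr=55 cr=55 sum_balances=0
After txn 2: dr=85 cr=85 sum_balances=0
After txn 3: dr=256 cr=256 sum_balances=0
After txn 4: dr=424 cr=424 sum_balances=0
After txn 5: dr=490 cr=490 sum_balances=0
After txn 6: dr=160 cr=160 sum_balances=0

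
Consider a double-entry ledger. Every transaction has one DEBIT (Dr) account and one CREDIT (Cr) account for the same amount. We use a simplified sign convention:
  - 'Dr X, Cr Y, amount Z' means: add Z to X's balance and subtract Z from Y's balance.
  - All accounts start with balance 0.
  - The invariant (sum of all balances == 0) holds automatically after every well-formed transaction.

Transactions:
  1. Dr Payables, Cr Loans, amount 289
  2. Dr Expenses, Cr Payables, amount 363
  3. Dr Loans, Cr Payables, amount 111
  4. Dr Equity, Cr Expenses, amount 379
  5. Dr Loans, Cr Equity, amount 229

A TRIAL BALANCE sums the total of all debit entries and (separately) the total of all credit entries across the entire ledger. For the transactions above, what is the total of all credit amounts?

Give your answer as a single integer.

Answer: 1371

Derivation:
Txn 1: credit+=289
Txn 2: credit+=363
Txn 3: credit+=111
Txn 4: credit+=379
Txn 5: credit+=229
Total credits = 1371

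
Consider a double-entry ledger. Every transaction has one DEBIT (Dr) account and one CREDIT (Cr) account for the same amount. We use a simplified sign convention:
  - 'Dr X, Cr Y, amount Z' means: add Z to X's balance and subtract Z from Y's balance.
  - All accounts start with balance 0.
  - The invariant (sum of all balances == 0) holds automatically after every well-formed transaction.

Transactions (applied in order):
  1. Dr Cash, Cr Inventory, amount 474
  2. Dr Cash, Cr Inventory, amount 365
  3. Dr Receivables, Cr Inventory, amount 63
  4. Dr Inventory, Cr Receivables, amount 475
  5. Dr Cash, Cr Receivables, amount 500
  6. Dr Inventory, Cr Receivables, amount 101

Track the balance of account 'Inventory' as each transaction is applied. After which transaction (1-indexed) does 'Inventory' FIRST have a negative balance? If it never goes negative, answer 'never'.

After txn 1: Inventory=-474

Answer: 1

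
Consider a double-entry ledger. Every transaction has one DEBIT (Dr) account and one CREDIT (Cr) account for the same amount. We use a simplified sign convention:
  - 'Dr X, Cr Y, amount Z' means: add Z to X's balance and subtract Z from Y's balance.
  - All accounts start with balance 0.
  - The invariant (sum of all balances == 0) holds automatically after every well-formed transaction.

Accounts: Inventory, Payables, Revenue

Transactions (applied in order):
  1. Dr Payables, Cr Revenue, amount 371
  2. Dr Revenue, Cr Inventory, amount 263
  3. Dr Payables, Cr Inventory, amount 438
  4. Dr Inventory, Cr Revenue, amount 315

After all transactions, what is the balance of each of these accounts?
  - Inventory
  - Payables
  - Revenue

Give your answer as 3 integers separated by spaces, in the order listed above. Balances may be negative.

Answer: -386 809 -423

Derivation:
After txn 1 (Dr Payables, Cr Revenue, amount 371): Payables=371 Revenue=-371
After txn 2 (Dr Revenue, Cr Inventory, amount 263): Inventory=-263 Payables=371 Revenue=-108
After txn 3 (Dr Payables, Cr Inventory, amount 438): Inventory=-701 Payables=809 Revenue=-108
After txn 4 (Dr Inventory, Cr Revenue, amount 315): Inventory=-386 Payables=809 Revenue=-423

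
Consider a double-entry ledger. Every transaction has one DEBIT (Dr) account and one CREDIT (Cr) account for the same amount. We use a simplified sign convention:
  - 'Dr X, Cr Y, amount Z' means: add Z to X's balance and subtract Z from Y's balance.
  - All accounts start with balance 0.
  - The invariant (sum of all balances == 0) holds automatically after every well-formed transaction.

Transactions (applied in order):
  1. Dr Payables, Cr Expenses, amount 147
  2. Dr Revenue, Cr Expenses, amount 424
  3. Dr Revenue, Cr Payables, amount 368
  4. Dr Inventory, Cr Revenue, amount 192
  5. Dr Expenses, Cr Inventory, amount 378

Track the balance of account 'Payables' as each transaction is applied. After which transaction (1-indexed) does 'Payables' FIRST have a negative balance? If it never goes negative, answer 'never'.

Answer: 3

Derivation:
After txn 1: Payables=147
After txn 2: Payables=147
After txn 3: Payables=-221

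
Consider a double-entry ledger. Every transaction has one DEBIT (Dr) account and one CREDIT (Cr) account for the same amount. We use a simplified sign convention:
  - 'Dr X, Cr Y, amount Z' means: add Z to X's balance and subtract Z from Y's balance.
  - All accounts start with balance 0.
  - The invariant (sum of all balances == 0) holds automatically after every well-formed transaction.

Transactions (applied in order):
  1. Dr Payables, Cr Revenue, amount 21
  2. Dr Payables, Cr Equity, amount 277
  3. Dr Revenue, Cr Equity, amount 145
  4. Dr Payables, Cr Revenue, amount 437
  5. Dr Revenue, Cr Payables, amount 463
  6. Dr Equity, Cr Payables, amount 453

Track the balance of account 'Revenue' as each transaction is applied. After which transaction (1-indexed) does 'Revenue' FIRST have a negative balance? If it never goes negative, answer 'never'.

Answer: 1

Derivation:
After txn 1: Revenue=-21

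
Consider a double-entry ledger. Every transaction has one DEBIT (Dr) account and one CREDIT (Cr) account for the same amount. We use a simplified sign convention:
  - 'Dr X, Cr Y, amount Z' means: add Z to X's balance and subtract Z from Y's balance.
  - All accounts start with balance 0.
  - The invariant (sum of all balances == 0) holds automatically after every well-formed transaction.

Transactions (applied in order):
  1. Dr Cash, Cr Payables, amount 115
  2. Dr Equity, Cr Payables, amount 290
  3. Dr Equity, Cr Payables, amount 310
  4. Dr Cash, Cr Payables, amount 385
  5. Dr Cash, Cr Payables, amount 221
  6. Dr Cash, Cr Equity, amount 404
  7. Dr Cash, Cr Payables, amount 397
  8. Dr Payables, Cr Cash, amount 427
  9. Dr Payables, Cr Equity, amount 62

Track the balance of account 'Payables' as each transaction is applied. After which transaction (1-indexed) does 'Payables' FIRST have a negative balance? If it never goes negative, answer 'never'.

Answer: 1

Derivation:
After txn 1: Payables=-115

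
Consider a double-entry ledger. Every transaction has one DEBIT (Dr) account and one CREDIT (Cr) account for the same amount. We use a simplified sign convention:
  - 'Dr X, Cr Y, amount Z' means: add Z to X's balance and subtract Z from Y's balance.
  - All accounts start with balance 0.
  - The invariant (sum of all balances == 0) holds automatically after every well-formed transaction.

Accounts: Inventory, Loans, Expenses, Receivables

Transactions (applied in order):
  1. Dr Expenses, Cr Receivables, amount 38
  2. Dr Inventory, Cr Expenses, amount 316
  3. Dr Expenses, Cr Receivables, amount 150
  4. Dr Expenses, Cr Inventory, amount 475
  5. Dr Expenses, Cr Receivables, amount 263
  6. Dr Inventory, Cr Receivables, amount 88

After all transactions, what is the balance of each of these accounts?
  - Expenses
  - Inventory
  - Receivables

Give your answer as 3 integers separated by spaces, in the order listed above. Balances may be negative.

After txn 1 (Dr Expenses, Cr Receivables, amount 38): Expenses=38 Receivables=-38
After txn 2 (Dr Inventory, Cr Expenses, amount 316): Expenses=-278 Inventory=316 Receivables=-38
After txn 3 (Dr Expenses, Cr Receivables, amount 150): Expenses=-128 Inventory=316 Receivables=-188
After txn 4 (Dr Expenses, Cr Inventory, amount 475): Expenses=347 Inventory=-159 Receivables=-188
After txn 5 (Dr Expenses, Cr Receivables, amount 263): Expenses=610 Inventory=-159 Receivables=-451
After txn 6 (Dr Inventory, Cr Receivables, amount 88): Expenses=610 Inventory=-71 Receivables=-539

Answer: 610 -71 -539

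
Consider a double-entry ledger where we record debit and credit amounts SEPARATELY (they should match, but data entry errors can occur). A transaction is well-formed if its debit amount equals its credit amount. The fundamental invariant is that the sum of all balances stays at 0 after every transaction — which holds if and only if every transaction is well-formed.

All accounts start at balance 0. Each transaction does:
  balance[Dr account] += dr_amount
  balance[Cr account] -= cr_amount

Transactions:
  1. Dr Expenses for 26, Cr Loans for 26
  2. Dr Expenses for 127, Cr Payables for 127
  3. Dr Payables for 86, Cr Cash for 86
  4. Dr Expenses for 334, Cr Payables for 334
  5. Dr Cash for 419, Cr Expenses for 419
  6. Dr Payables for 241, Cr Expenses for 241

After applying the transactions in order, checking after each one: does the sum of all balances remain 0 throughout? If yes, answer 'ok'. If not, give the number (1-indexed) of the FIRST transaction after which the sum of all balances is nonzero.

After txn 1: dr=26 cr=26 sum_balances=0
After txn 2: dr=127 cr=127 sum_balances=0
After txn 3: dr=86 cr=86 sum_balances=0
After txn 4: dr=334 cr=334 sum_balances=0
After txn 5: dr=419 cr=419 sum_balances=0
After txn 6: dr=241 cr=241 sum_balances=0

Answer: ok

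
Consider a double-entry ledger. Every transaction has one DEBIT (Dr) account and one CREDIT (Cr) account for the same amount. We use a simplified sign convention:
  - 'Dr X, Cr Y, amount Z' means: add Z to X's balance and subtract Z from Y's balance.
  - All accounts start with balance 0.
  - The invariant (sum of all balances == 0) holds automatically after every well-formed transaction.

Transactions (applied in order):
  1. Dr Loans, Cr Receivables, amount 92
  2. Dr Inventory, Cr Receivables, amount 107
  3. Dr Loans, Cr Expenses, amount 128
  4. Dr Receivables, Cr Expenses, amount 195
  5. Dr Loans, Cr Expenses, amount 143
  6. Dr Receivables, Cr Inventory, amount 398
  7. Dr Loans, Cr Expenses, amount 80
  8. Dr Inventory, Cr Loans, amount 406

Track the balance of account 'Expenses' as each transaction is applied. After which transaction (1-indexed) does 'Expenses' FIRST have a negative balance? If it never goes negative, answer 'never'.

After txn 1: Expenses=0
After txn 2: Expenses=0
After txn 3: Expenses=-128

Answer: 3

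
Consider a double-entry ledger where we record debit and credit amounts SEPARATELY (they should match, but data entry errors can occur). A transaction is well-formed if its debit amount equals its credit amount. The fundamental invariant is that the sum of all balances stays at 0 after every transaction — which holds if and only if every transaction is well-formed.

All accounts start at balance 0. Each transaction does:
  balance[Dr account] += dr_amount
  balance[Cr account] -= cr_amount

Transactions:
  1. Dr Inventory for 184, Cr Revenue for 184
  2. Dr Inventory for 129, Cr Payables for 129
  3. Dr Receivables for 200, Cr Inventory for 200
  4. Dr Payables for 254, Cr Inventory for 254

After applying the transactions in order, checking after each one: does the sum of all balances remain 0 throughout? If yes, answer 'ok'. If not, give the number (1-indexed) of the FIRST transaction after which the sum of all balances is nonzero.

Answer: ok

Derivation:
After txn 1: dr=184 cr=184 sum_balances=0
After txn 2: dr=129 cr=129 sum_balances=0
After txn 3: dr=200 cr=200 sum_balances=0
After txn 4: dr=254 cr=254 sum_balances=0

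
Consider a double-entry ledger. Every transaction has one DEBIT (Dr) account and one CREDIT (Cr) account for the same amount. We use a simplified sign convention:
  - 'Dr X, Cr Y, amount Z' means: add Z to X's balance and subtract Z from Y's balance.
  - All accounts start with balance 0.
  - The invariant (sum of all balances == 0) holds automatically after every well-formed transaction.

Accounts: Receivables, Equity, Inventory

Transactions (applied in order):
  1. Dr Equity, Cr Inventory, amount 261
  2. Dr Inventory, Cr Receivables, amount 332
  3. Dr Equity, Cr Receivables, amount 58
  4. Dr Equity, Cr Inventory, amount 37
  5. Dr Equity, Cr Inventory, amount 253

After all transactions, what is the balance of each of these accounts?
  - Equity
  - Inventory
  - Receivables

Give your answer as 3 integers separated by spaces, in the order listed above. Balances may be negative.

After txn 1 (Dr Equity, Cr Inventory, amount 261): Equity=261 Inventory=-261
After txn 2 (Dr Inventory, Cr Receivables, amount 332): Equity=261 Inventory=71 Receivables=-332
After txn 3 (Dr Equity, Cr Receivables, amount 58): Equity=319 Inventory=71 Receivables=-390
After txn 4 (Dr Equity, Cr Inventory, amount 37): Equity=356 Inventory=34 Receivables=-390
After txn 5 (Dr Equity, Cr Inventory, amount 253): Equity=609 Inventory=-219 Receivables=-390

Answer: 609 -219 -390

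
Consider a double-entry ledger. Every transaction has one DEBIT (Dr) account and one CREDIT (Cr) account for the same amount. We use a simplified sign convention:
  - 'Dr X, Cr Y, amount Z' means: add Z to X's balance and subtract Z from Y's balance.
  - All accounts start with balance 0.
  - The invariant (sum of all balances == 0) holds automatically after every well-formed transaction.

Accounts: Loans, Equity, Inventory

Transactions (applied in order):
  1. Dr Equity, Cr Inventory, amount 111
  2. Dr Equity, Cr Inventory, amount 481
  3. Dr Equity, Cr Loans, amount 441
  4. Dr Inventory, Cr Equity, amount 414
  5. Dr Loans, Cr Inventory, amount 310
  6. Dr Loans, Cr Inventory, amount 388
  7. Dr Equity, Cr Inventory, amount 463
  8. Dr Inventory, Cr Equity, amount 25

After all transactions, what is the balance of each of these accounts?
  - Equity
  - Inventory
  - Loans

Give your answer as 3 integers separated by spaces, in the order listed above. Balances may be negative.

Answer: 1057 -1314 257

Derivation:
After txn 1 (Dr Equity, Cr Inventory, amount 111): Equity=111 Inventory=-111
After txn 2 (Dr Equity, Cr Inventory, amount 481): Equity=592 Inventory=-592
After txn 3 (Dr Equity, Cr Loans, amount 441): Equity=1033 Inventory=-592 Loans=-441
After txn 4 (Dr Inventory, Cr Equity, amount 414): Equity=619 Inventory=-178 Loans=-441
After txn 5 (Dr Loans, Cr Inventory, amount 310): Equity=619 Inventory=-488 Loans=-131
After txn 6 (Dr Loans, Cr Inventory, amount 388): Equity=619 Inventory=-876 Loans=257
After txn 7 (Dr Equity, Cr Inventory, amount 463): Equity=1082 Inventory=-1339 Loans=257
After txn 8 (Dr Inventory, Cr Equity, amount 25): Equity=1057 Inventory=-1314 Loans=257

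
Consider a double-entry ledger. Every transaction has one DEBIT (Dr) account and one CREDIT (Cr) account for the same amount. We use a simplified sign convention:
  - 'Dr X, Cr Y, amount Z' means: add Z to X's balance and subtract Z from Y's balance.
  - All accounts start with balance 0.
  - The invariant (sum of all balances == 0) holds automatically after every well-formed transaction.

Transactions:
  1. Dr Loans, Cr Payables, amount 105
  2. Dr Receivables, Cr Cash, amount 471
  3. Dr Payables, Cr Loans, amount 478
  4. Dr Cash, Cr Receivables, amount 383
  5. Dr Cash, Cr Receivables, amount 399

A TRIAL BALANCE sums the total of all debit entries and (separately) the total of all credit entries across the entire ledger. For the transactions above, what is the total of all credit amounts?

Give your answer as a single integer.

Txn 1: credit+=105
Txn 2: credit+=471
Txn 3: credit+=478
Txn 4: credit+=383
Txn 5: credit+=399
Total credits = 1836

Answer: 1836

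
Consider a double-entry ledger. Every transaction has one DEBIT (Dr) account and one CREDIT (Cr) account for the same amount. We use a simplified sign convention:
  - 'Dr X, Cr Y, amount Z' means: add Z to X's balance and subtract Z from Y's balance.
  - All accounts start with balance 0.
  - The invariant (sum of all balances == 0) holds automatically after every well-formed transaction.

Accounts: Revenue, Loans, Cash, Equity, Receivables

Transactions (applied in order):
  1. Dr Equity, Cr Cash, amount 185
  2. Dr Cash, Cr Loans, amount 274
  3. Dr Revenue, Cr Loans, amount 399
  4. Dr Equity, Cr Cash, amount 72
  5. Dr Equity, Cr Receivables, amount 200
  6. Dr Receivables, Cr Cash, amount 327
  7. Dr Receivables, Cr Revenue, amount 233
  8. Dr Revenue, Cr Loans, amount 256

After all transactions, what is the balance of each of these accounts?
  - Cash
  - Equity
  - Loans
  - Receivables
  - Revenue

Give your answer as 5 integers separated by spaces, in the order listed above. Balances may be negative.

Answer: -310 457 -929 360 422

Derivation:
After txn 1 (Dr Equity, Cr Cash, amount 185): Cash=-185 Equity=185
After txn 2 (Dr Cash, Cr Loans, amount 274): Cash=89 Equity=185 Loans=-274
After txn 3 (Dr Revenue, Cr Loans, amount 399): Cash=89 Equity=185 Loans=-673 Revenue=399
After txn 4 (Dr Equity, Cr Cash, amount 72): Cash=17 Equity=257 Loans=-673 Revenue=399
After txn 5 (Dr Equity, Cr Receivables, amount 200): Cash=17 Equity=457 Loans=-673 Receivables=-200 Revenue=399
After txn 6 (Dr Receivables, Cr Cash, amount 327): Cash=-310 Equity=457 Loans=-673 Receivables=127 Revenue=399
After txn 7 (Dr Receivables, Cr Revenue, amount 233): Cash=-310 Equity=457 Loans=-673 Receivables=360 Revenue=166
After txn 8 (Dr Revenue, Cr Loans, amount 256): Cash=-310 Equity=457 Loans=-929 Receivables=360 Revenue=422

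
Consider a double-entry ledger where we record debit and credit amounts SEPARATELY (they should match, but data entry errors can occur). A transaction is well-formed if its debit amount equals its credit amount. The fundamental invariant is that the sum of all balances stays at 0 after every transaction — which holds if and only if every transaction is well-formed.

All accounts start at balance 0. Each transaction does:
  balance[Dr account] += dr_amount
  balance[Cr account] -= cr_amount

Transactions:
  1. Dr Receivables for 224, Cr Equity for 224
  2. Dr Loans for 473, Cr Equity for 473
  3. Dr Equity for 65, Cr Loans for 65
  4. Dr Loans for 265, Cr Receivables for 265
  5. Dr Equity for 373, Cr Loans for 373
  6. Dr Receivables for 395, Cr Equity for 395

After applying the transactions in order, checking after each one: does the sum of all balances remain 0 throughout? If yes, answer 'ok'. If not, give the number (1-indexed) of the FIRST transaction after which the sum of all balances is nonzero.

After txn 1: dr=224 cr=224 sum_balances=0
After txn 2: dr=473 cr=473 sum_balances=0
After txn 3: dr=65 cr=65 sum_balances=0
After txn 4: dr=265 cr=265 sum_balances=0
After txn 5: dr=373 cr=373 sum_balances=0
After txn 6: dr=395 cr=395 sum_balances=0

Answer: ok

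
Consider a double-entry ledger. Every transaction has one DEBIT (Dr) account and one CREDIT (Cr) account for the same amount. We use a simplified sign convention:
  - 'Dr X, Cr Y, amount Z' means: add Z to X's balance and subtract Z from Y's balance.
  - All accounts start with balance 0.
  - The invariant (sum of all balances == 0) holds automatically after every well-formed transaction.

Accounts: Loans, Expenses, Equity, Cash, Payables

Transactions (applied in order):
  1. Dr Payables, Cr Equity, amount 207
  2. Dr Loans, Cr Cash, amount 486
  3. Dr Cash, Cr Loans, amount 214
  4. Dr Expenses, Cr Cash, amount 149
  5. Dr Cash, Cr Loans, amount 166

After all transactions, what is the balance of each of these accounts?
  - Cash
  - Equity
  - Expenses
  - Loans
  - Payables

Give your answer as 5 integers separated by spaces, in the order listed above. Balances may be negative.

Answer: -255 -207 149 106 207

Derivation:
After txn 1 (Dr Payables, Cr Equity, amount 207): Equity=-207 Payables=207
After txn 2 (Dr Loans, Cr Cash, amount 486): Cash=-486 Equity=-207 Loans=486 Payables=207
After txn 3 (Dr Cash, Cr Loans, amount 214): Cash=-272 Equity=-207 Loans=272 Payables=207
After txn 4 (Dr Expenses, Cr Cash, amount 149): Cash=-421 Equity=-207 Expenses=149 Loans=272 Payables=207
After txn 5 (Dr Cash, Cr Loans, amount 166): Cash=-255 Equity=-207 Expenses=149 Loans=106 Payables=207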